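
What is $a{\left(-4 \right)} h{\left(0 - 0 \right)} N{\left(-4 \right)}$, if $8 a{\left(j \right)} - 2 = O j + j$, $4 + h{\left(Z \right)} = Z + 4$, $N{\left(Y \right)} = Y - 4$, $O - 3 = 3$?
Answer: $0$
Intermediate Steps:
$O = 6$ ($O = 3 + 3 = 6$)
$N{\left(Y \right)} = -4 + Y$
$h{\left(Z \right)} = Z$ ($h{\left(Z \right)} = -4 + \left(Z + 4\right) = -4 + \left(4 + Z\right) = Z$)
$a{\left(j \right)} = \frac{1}{4} + \frac{7 j}{8}$ ($a{\left(j \right)} = \frac{1}{4} + \frac{6 j + j}{8} = \frac{1}{4} + \frac{7 j}{8}$)
$a{\left(-4 \right)} h{\left(0 - 0 \right)} N{\left(-4 \right)} = \left(\frac{1}{4} + \frac{7}{8} \left(-4\right)\right) \left(0 - 0\right) \left(-4 - 4\right) = \left(\frac{1}{4} - \frac{7}{2}\right) \left(0 + 0\right) \left(-8\right) = \left(- \frac{13}{4}\right) 0 \left(-8\right) = 0 \left(-8\right) = 0$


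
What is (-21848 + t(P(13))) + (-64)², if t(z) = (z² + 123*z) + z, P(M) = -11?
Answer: -18995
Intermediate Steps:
t(z) = z² + 124*z
(-21848 + t(P(13))) + (-64)² = (-21848 - 11*(124 - 11)) + (-64)² = (-21848 - 11*113) + 4096 = (-21848 - 1243) + 4096 = -23091 + 4096 = -18995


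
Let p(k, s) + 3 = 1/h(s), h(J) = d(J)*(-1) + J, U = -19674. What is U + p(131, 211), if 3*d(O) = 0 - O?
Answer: -16607385/844 ≈ -19677.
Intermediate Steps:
d(O) = -O/3 (d(O) = (0 - O)/3 = (-O)/3 = -O/3)
h(J) = 4*J/3 (h(J) = -J/3*(-1) + J = J/3 + J = 4*J/3)
p(k, s) = -3 + 3/(4*s) (p(k, s) = -3 + 1/(4*s/3) = -3 + 3/(4*s))
U + p(131, 211) = -19674 + (-3 + (¾)/211) = -19674 + (-3 + (¾)*(1/211)) = -19674 + (-3 + 3/844) = -19674 - 2529/844 = -16607385/844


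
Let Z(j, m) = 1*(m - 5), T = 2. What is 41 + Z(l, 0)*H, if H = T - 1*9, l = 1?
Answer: 76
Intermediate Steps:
H = -7 (H = 2 - 1*9 = 2 - 9 = -7)
Z(j, m) = -5 + m (Z(j, m) = 1*(-5 + m) = -5 + m)
41 + Z(l, 0)*H = 41 + (-5 + 0)*(-7) = 41 - 5*(-7) = 41 + 35 = 76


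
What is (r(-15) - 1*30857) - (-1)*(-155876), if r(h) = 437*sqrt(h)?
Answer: -186733 + 437*I*sqrt(15) ≈ -1.8673e+5 + 1692.5*I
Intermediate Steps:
(r(-15) - 1*30857) - (-1)*(-155876) = (437*sqrt(-15) - 1*30857) - (-1)*(-155876) = (437*(I*sqrt(15)) - 30857) - 1*155876 = (437*I*sqrt(15) - 30857) - 155876 = (-30857 + 437*I*sqrt(15)) - 155876 = -186733 + 437*I*sqrt(15)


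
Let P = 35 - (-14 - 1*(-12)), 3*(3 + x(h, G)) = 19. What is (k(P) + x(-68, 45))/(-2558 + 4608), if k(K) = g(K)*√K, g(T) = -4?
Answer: 1/615 - 2*√37/1025 ≈ -0.010243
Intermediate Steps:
x(h, G) = 10/3 (x(h, G) = -3 + (⅓)*19 = -3 + 19/3 = 10/3)
P = 37 (P = 35 - (-14 + 12) = 35 - 1*(-2) = 35 + 2 = 37)
k(K) = -4*√K
(k(P) + x(-68, 45))/(-2558 + 4608) = (-4*√37 + 10/3)/(-2558 + 4608) = (10/3 - 4*√37)/2050 = (10/3 - 4*√37)*(1/2050) = 1/615 - 2*√37/1025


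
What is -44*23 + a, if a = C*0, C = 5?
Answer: -1012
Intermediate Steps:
a = 0 (a = 5*0 = 0)
-44*23 + a = -44*23 + 0 = -1012 + 0 = -1012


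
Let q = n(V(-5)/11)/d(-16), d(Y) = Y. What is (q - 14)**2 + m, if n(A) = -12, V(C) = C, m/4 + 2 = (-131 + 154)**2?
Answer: 36537/16 ≈ 2283.6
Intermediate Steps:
m = 2108 (m = -8 + 4*(-131 + 154)**2 = -8 + 4*23**2 = -8 + 4*529 = -8 + 2116 = 2108)
q = 3/4 (q = -12/(-16) = -12*(-1/16) = 3/4 ≈ 0.75000)
(q - 14)**2 + m = (3/4 - 14)**2 + 2108 = (-53/4)**2 + 2108 = 2809/16 + 2108 = 36537/16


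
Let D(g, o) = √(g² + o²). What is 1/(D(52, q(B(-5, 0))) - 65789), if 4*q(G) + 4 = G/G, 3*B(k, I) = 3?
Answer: -1052624/69251037063 - 4*√43273/69251037063 ≈ -1.5212e-5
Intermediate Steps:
B(k, I) = 1 (B(k, I) = (⅓)*3 = 1)
q(G) = -¾ (q(G) = -1 + (G/G)/4 = -1 + (¼)*1 = -1 + ¼ = -¾)
1/(D(52, q(B(-5, 0))) - 65789) = 1/(√(52² + (-¾)²) - 65789) = 1/(√(2704 + 9/16) - 65789) = 1/(√(43273/16) - 65789) = 1/(√43273/4 - 65789) = 1/(-65789 + √43273/4)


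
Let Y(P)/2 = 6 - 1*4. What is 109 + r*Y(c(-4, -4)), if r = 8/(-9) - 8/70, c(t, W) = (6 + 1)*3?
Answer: 33071/315 ≈ 104.99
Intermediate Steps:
c(t, W) = 21 (c(t, W) = 7*3 = 21)
r = -316/315 (r = 8*(-⅑) - 8*1/70 = -8/9 - 4/35 = -316/315 ≈ -1.0032)
Y(P) = 4 (Y(P) = 2*(6 - 1*4) = 2*(6 - 4) = 2*2 = 4)
109 + r*Y(c(-4, -4)) = 109 - 316/315*4 = 109 - 1264/315 = 33071/315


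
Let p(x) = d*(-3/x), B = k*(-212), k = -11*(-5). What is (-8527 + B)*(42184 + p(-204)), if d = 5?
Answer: -57906752679/68 ≈ -8.5157e+8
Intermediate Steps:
k = 55
B = -11660 (B = 55*(-212) = -11660)
p(x) = -15/x (p(x) = 5*(-3/x) = -15/x)
(-8527 + B)*(42184 + p(-204)) = (-8527 - 11660)*(42184 - 15/(-204)) = -20187*(42184 - 15*(-1/204)) = -20187*(42184 + 5/68) = -20187*2868517/68 = -57906752679/68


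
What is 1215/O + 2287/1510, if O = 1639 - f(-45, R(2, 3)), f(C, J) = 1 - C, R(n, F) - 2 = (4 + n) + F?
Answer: 202883/89090 ≈ 2.2773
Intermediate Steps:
R(n, F) = 6 + F + n (R(n, F) = 2 + ((4 + n) + F) = 2 + (4 + F + n) = 6 + F + n)
O = 1593 (O = 1639 - (1 - 1*(-45)) = 1639 - (1 + 45) = 1639 - 1*46 = 1639 - 46 = 1593)
1215/O + 2287/1510 = 1215/1593 + 2287/1510 = 1215*(1/1593) + 2287*(1/1510) = 45/59 + 2287/1510 = 202883/89090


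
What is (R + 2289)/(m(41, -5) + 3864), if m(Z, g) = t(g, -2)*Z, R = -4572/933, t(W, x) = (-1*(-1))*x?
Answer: 710355/1176202 ≈ 0.60394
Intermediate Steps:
t(W, x) = x (t(W, x) = 1*x = x)
R = -1524/311 (R = -4572*1/933 = -1524/311 ≈ -4.9003)
m(Z, g) = -2*Z
(R + 2289)/(m(41, -5) + 3864) = (-1524/311 + 2289)/(-2*41 + 3864) = 710355/(311*(-82 + 3864)) = (710355/311)/3782 = (710355/311)*(1/3782) = 710355/1176202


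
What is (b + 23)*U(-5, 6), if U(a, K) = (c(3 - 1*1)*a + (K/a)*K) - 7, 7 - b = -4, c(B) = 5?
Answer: -6664/5 ≈ -1332.8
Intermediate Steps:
b = 11 (b = 7 - 1*(-4) = 7 + 4 = 11)
U(a, K) = -7 + 5*a + K**2/a (U(a, K) = (5*a + (K/a)*K) - 7 = (5*a + K**2/a) - 7 = -7 + 5*a + K**2/a)
(b + 23)*U(-5, 6) = (11 + 23)*(-7 + 5*(-5) + 6**2/(-5)) = 34*(-7 - 25 + 36*(-1/5)) = 34*(-7 - 25 - 36/5) = 34*(-196/5) = -6664/5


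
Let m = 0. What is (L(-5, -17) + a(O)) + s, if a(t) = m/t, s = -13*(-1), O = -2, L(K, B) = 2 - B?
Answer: 32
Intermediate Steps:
s = 13
a(t) = 0 (a(t) = 0/t = 0)
(L(-5, -17) + a(O)) + s = ((2 - 1*(-17)) + 0) + 13 = ((2 + 17) + 0) + 13 = (19 + 0) + 13 = 19 + 13 = 32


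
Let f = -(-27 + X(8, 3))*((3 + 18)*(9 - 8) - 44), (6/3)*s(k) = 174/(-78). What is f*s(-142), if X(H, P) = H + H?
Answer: 7337/26 ≈ 282.19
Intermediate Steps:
X(H, P) = 2*H
s(k) = -29/26 (s(k) = (174/(-78))/2 = (174*(-1/78))/2 = (½)*(-29/13) = -29/26)
f = -253 (f = -(-27 + 2*8)*((3 + 18)*(9 - 8) - 44) = -(-27 + 16)*(21*1 - 44) = -(-11)*(21 - 44) = -(-11)*(-23) = -1*253 = -253)
f*s(-142) = -253*(-29/26) = 7337/26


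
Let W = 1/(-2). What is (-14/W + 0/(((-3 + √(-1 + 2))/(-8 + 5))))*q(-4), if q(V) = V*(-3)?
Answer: 336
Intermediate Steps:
q(V) = -3*V
W = -½ ≈ -0.50000
(-14/W + 0/(((-3 + √(-1 + 2))/(-8 + 5))))*q(-4) = (-14/(-½) + 0/(((-3 + √(-1 + 2))/(-8 + 5))))*(-3*(-4)) = (-14*(-2) + 0/(((-3 + √1)/(-3))))*12 = (28 + 0/(((-3 + 1)*(-⅓))))*12 = (28 + 0/((-2*(-⅓))))*12 = (28 + 0/(⅔))*12 = (28 + 0*(3/2))*12 = (28 + 0)*12 = 28*12 = 336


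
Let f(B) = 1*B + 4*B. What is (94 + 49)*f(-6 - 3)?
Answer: -6435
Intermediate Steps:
f(B) = 5*B (f(B) = B + 4*B = 5*B)
(94 + 49)*f(-6 - 3) = (94 + 49)*(5*(-6 - 3)) = 143*(5*(-9)) = 143*(-45) = -6435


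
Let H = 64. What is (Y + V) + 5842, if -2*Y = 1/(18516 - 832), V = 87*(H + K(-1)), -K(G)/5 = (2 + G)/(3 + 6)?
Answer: 1205518277/106104 ≈ 11362.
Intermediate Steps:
K(G) = -10/9 - 5*G/9 (K(G) = -5*(2 + G)/(3 + 6) = -5*(2 + G)/9 = -5*(2/9 + G/9) = -10/9 - 5*G/9)
V = 16559/3 (V = 87*(64 + (-10/9 - 5/9*(-1))) = 87*(64 + (-10/9 + 5/9)) = 87*(64 - 5/9) = 87*(571/9) = 16559/3 ≈ 5519.7)
Y = -1/35368 (Y = -1/(2*(18516 - 832)) = -½/17684 = -½*1/17684 = -1/35368 ≈ -2.8274e-5)
(Y + V) + 5842 = (-1/35368 + 16559/3) + 5842 = 585658709/106104 + 5842 = 1205518277/106104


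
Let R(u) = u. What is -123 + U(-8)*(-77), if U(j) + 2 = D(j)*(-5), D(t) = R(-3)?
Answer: -1124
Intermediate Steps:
D(t) = -3
U(j) = 13 (U(j) = -2 - 3*(-5) = -2 + 15 = 13)
-123 + U(-8)*(-77) = -123 + 13*(-77) = -123 - 1001 = -1124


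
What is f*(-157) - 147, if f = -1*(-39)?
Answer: -6270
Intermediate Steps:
f = 39
f*(-157) - 147 = 39*(-157) - 147 = -6123 - 147 = -6270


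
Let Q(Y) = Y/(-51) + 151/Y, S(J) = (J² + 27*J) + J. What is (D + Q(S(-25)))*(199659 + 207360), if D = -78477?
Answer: -13575286662491/425 ≈ -3.1942e+10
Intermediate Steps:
S(J) = J² + 28*J
Q(Y) = 151/Y - Y/51 (Q(Y) = Y*(-1/51) + 151/Y = -Y/51 + 151/Y = 151/Y - Y/51)
(D + Q(S(-25)))*(199659 + 207360) = (-78477 + (151/((-25*(28 - 25))) - (-25)*(28 - 25)/51))*(199659 + 207360) = (-78477 + (151/((-25*3)) - (-25)*3/51))*407019 = (-78477 + (151/(-75) - 1/51*(-75)))*407019 = (-78477 + (151*(-1/75) + 25/17))*407019 = (-78477 + (-151/75 + 25/17))*407019 = (-78477 - 692/1275)*407019 = -100058867/1275*407019 = -13575286662491/425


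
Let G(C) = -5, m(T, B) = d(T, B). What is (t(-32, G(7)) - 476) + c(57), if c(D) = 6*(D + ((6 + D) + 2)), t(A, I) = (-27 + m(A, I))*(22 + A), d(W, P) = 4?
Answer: 486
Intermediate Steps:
m(T, B) = 4
t(A, I) = -506 - 23*A (t(A, I) = (-27 + 4)*(22 + A) = -23*(22 + A) = -506 - 23*A)
c(D) = 48 + 12*D (c(D) = 6*(D + (8 + D)) = 6*(8 + 2*D) = 48 + 12*D)
(t(-32, G(7)) - 476) + c(57) = ((-506 - 23*(-32)) - 476) + (48 + 12*57) = ((-506 + 736) - 476) + (48 + 684) = (230 - 476) + 732 = -246 + 732 = 486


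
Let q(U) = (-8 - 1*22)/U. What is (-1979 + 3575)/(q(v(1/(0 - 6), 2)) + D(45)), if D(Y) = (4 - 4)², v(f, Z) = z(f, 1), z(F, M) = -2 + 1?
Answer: 266/5 ≈ 53.200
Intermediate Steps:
z(F, M) = -1
v(f, Z) = -1
D(Y) = 0 (D(Y) = 0² = 0)
q(U) = -30/U (q(U) = (-8 - 22)/U = -30/U)
(-1979 + 3575)/(q(v(1/(0 - 6), 2)) + D(45)) = (-1979 + 3575)/(-30/(-1) + 0) = 1596/(-30*(-1) + 0) = 1596/(30 + 0) = 1596/30 = 1596*(1/30) = 266/5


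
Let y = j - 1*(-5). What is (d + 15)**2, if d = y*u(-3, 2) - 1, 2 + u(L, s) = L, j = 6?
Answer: 1681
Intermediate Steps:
u(L, s) = -2 + L
y = 11 (y = 6 - 1*(-5) = 6 + 5 = 11)
d = -56 (d = 11*(-2 - 3) - 1 = 11*(-5) - 1 = -55 - 1 = -56)
(d + 15)**2 = (-56 + 15)**2 = (-41)**2 = 1681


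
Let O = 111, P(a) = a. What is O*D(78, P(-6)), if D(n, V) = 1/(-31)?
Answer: -111/31 ≈ -3.5806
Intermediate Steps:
D(n, V) = -1/31
O*D(78, P(-6)) = 111*(-1/31) = -111/31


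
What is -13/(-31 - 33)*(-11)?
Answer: -143/64 ≈ -2.2344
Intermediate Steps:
-13/(-31 - 33)*(-11) = -13/(-64)*(-11) = -13*(-1/64)*(-11) = (13/64)*(-11) = -143/64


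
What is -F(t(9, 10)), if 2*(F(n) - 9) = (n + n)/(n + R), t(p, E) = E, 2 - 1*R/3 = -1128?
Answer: -3061/340 ≈ -9.0029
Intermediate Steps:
R = 3390 (R = 6 - 3*(-1128) = 6 + 3384 = 3390)
F(n) = 9 + n/(3390 + n) (F(n) = 9 + ((n + n)/(n + 3390))/2 = 9 + ((2*n)/(3390 + n))/2 = 9 + (2*n/(3390 + n))/2 = 9 + n/(3390 + n))
-F(t(9, 10)) = -10*(3051 + 10)/(3390 + 10) = -10*3061/3400 = -1*3061/340 = -3061/340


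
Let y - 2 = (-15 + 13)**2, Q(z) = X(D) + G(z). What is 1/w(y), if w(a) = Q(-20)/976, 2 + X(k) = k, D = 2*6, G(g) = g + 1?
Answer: -976/9 ≈ -108.44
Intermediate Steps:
G(g) = 1 + g
D = 12
X(k) = -2 + k
Q(z) = 11 + z (Q(z) = (-2 + 12) + (1 + z) = 10 + (1 + z) = 11 + z)
y = 6 (y = 2 + (-15 + 13)**2 = 2 + (-2)**2 = 2 + 4 = 6)
w(a) = -9/976 (w(a) = (11 - 20)/976 = -9*1/976 = -9/976)
1/w(y) = 1/(-9/976) = -976/9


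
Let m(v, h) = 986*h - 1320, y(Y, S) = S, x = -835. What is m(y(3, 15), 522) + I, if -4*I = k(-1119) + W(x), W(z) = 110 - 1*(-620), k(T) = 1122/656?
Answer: 673304063/1312 ≈ 5.1319e+5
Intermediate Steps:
m(v, h) = -1320 + 986*h
k(T) = 561/328 (k(T) = 1122*(1/656) = 561/328)
W(z) = 730 (W(z) = 110 + 620 = 730)
I = -240001/1312 (I = -(561/328 + 730)/4 = -¼*240001/328 = -240001/1312 ≈ -182.93)
m(y(3, 15), 522) + I = (-1320 + 986*522) - 240001/1312 = (-1320 + 514692) - 240001/1312 = 513372 - 240001/1312 = 673304063/1312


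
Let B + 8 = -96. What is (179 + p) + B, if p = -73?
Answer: 2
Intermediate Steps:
B = -104 (B = -8 - 96 = -104)
(179 + p) + B = (179 - 73) - 104 = 106 - 104 = 2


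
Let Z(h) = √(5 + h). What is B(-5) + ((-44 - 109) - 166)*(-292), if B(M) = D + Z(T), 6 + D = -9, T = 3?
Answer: 93133 + 2*√2 ≈ 93136.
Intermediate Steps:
D = -15 (D = -6 - 9 = -15)
B(M) = -15 + 2*√2 (B(M) = -15 + √(5 + 3) = -15 + √8 = -15 + 2*√2)
B(-5) + ((-44 - 109) - 166)*(-292) = (-15 + 2*√2) + ((-44 - 109) - 166)*(-292) = (-15 + 2*√2) + (-153 - 166)*(-292) = (-15 + 2*√2) - 319*(-292) = (-15 + 2*√2) + 93148 = 93133 + 2*√2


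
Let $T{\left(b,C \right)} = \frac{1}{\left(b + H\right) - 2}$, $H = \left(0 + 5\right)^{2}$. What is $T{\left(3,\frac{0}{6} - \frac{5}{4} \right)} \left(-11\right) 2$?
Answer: $- \frac{11}{13} \approx -0.84615$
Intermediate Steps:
$H = 25$ ($H = 5^{2} = 25$)
$T{\left(b,C \right)} = \frac{1}{23 + b}$ ($T{\left(b,C \right)} = \frac{1}{\left(b + 25\right) - 2} = \frac{1}{\left(25 + b\right) - 2} = \frac{1}{23 + b}$)
$T{\left(3,\frac{0}{6} - \frac{5}{4} \right)} \left(-11\right) 2 = \frac{1}{23 + 3} \left(-11\right) 2 = \frac{1}{26} \left(-11\right) 2 = \left(- \frac{11}{26}\right) 2 = - \frac{11}{13}$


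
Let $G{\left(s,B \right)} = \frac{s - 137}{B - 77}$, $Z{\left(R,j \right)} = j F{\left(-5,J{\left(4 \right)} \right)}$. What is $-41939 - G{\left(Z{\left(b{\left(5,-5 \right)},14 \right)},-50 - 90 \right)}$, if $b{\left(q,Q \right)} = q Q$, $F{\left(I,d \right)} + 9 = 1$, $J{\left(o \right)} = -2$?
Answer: $- \frac{9101012}{217} \approx -41940.0$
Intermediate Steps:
$F{\left(I,d \right)} = -8$ ($F{\left(I,d \right)} = -9 + 1 = -8$)
$b{\left(q,Q \right)} = Q q$
$Z{\left(R,j \right)} = - 8 j$ ($Z{\left(R,j \right)} = j \left(-8\right) = - 8 j$)
$G{\left(s,B \right)} = \frac{-137 + s}{-77 + B}$
$-41939 - G{\left(Z{\left(b{\left(5,-5 \right)},14 \right)},-50 - 90 \right)} = -41939 - \frac{-137 - 112}{-77 - 140} = -41939 - \frac{1}{-217} \left(-249\right) = -41939 - \left(- \frac{1}{217}\right) \left(-249\right) = -41939 - \frac{249}{217} = - \frac{9101012}{217}$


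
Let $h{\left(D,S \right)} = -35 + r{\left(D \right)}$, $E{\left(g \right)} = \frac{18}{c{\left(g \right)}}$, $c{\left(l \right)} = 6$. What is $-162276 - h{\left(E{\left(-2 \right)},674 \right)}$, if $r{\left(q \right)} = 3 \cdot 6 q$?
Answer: $-162295$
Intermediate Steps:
$E{\left(g \right)} = 3$ ($E{\left(g \right)} = \frac{18}{6} = 18 \cdot \frac{1}{6} = 3$)
$r{\left(q \right)} = 18 q$
$h{\left(D,S \right)} = -35 + 18 D$
$-162276 - h{\left(E{\left(-2 \right)},674 \right)} = -162276 - \left(-35 + 18 \cdot 3\right) = -162276 - \left(-35 + 54\right) = -162276 - 19 = -162295$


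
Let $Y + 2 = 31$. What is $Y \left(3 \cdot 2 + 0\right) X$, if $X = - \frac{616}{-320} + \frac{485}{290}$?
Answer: $\frac{12519}{20} \approx 625.95$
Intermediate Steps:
$Y = 29$ ($Y = -2 + 31 = 29$)
$X = \frac{4173}{1160}$ ($X = \left(-616\right) \left(- \frac{1}{320}\right) + 485 \cdot \frac{1}{290} = \frac{77}{40} + \frac{97}{58} = \frac{4173}{1160} \approx 3.5974$)
$Y \left(3 \cdot 2 + 0\right) X = 29 \left(3 \cdot 2 + 0\right) \frac{4173}{1160} = 29 \left(6 + 0\right) \frac{4173}{1160} = 29 \cdot 6 \cdot \frac{4173}{1160} = 174 \cdot \frac{4173}{1160} = \frac{12519}{20}$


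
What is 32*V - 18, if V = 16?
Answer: 494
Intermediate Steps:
32*V - 18 = 32*16 - 18 = 512 - 18 = 494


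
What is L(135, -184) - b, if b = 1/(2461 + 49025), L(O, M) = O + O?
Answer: 13901219/51486 ≈ 270.00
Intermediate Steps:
L(O, M) = 2*O
b = 1/51486 ≈ 1.9423e-5
L(135, -184) - b = 2*135 - 1*1/51486 = 270 - 1/51486 = 13901219/51486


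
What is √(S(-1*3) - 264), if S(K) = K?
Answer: I*√267 ≈ 16.34*I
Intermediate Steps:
√(S(-1*3) - 264) = √(-1*3 - 264) = √(-3 - 264) = √(-267) = I*√267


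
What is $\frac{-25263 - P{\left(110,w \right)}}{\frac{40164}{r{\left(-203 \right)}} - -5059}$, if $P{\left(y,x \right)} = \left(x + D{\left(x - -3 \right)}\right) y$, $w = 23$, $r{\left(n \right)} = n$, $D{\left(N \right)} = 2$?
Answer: $- \frac{5686639}{986813} \approx -5.7626$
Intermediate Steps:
$P{\left(y,x \right)} = y \left(2 + x\right)$ ($P{\left(y,x \right)} = \left(x + 2\right) y = \left(2 + x\right) y = y \left(2 + x\right)$)
$\frac{-25263 - P{\left(110,w \right)}}{\frac{40164}{r{\left(-203 \right)}} - -5059} = \frac{-25263 - 110 \left(2 + 23\right)}{\frac{40164}{-203} - -5059} = \frac{-25263 - 110 \cdot 25}{40164 \left(- \frac{1}{203}\right) + 5059} = \frac{-25263 - 2750}{- \frac{40164}{203} + 5059} = \frac{-25263 - 2750}{\frac{986813}{203}} = \left(-28013\right) \frac{203}{986813} = - \frac{5686639}{986813}$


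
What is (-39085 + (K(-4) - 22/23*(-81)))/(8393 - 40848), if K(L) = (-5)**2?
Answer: 896598/746465 ≈ 1.2011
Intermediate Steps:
K(L) = 25
(-39085 + (K(-4) - 22/23*(-81)))/(8393 - 40848) = (-39085 + (25 - 22/23*(-81)))/(8393 - 40848) = (-39085 + (25 - 22*1/23*(-81)))/(-32455) = (-39085 + (25 - 22/23*(-81)))*(-1/32455) = (-39085 + (25 + 1782/23))*(-1/32455) = (-39085 + 2357/23)*(-1/32455) = -896598/23*(-1/32455) = 896598/746465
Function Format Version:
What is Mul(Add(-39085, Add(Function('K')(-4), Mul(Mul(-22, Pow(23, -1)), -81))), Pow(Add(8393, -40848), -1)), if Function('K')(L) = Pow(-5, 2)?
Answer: Rational(896598, 746465) ≈ 1.2011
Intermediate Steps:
Function('K')(L) = 25
Mul(Add(-39085, Add(Function('K')(-4), Mul(Mul(-22, Pow(23, -1)), -81))), Pow(Add(8393, -40848), -1)) = Mul(Add(-39085, Add(25, Mul(Mul(-22, Pow(23, -1)), -81))), Pow(Add(8393, -40848), -1)) = Mul(Add(-39085, Add(25, Mul(Mul(-22, Rational(1, 23)), -81))), Pow(-32455, -1)) = Mul(Add(-39085, Add(25, Mul(Rational(-22, 23), -81))), Rational(-1, 32455)) = Mul(Add(-39085, Add(25, Rational(1782, 23))), Rational(-1, 32455)) = Mul(Add(-39085, Rational(2357, 23)), Rational(-1, 32455)) = Mul(Rational(-896598, 23), Rational(-1, 32455)) = Rational(896598, 746465)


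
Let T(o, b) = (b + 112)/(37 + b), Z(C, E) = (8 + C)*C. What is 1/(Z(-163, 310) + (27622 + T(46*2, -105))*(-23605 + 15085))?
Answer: -17/4000326065 ≈ -4.2497e-9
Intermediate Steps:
Z(C, E) = C*(8 + C)
T(o, b) = (112 + b)/(37 + b)
1/(Z(-163, 310) + (27622 + T(46*2, -105))*(-23605 + 15085)) = 1/(-163*(8 - 163) + (27622 + (112 - 105)/(37 - 105))*(-23605 + 15085)) = 1/(-163*(-155) + (27622 + 7/(-68))*(-8520)) = 1/(25265 + (27622 - 1/68*7)*(-8520)) = 1/(25265 + (27622 - 7/68)*(-8520)) = 1/(25265 + (1878289/68)*(-8520)) = 1/(25265 - 4000755570/17) = 1/(-4000326065/17) = -17/4000326065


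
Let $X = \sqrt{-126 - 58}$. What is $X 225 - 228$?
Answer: $-228 + 450 i \sqrt{46} \approx -228.0 + 3052.0 i$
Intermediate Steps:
$X = 2 i \sqrt{46}$ ($X = \sqrt{-184} = 2 i \sqrt{46} \approx 13.565 i$)
$X 225 - 228 = 2 i \sqrt{46} \cdot 225 - 228 = 450 i \sqrt{46} - 228 = -228 + 450 i \sqrt{46}$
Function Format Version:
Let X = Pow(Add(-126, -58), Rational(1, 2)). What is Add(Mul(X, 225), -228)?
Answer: Add(-228, Mul(450, I, Pow(46, Rational(1, 2)))) ≈ Add(-228.00, Mul(3052.0, I))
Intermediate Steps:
X = Mul(2, I, Pow(46, Rational(1, 2))) (X = Pow(-184, Rational(1, 2)) = Mul(2, I, Pow(46, Rational(1, 2))) ≈ Mul(13.565, I))
Add(Mul(X, 225), -228) = Add(Mul(Mul(2, I, Pow(46, Rational(1, 2))), 225), -228) = Add(Mul(450, I, Pow(46, Rational(1, 2))), -228) = Add(-228, Mul(450, I, Pow(46, Rational(1, 2))))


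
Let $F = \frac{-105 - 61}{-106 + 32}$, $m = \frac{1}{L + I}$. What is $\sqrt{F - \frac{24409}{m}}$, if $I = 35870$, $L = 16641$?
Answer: $\frac{4 i \sqrt{109668964035}}{37} \approx 35801.0 i$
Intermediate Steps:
$m = \frac{1}{52511}$ ($m = \frac{1}{16641 + 35870} = \frac{1}{52511} \approx 1.9044 \cdot 10^{-5}$)
$F = \frac{83}{37}$ ($F = - \frac{166}{-74} = \left(-166\right) \left(- \frac{1}{74}\right) = \frac{83}{37} \approx 2.2432$)
$\sqrt{F - \frac{24409}{m}} = \sqrt{\frac{83}{37} - 24409 \frac{1}{\frac{1}{52511}}} = \sqrt{\frac{83}{37} - 1281740999} = \sqrt{- \frac{47424416880}{37}} = \frac{4 i \sqrt{109668964035}}{37}$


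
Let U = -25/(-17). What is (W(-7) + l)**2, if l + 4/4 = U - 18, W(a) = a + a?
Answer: 287296/289 ≈ 994.10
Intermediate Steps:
U = 25/17 (U = -25*(-1/17) = 25/17 ≈ 1.4706)
W(a) = 2*a
l = -298/17 (l = -1 + (25/17 - 18) = -1 - 281/17 = -298/17 ≈ -17.529)
(W(-7) + l)**2 = (2*(-7) - 298/17)**2 = (-14 - 298/17)**2 = (-536/17)**2 = 287296/289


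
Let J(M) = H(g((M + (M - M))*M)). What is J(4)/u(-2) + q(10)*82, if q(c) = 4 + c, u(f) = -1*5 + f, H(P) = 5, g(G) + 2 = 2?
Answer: 8031/7 ≈ 1147.3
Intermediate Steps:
g(G) = 0 (g(G) = -2 + 2 = 0)
u(f) = -5 + f
J(M) = 5
J(4)/u(-2) + q(10)*82 = 5/(-5 - 2) + (4 + 10)*82 = 5/(-7) + 14*82 = 5*(-⅐) + 1148 = -5/7 + 1148 = 8031/7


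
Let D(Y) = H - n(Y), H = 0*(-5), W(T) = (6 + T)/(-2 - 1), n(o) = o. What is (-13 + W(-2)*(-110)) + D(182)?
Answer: -145/3 ≈ -48.333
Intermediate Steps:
W(T) = -2 - T/3 (W(T) = (6 + T)/(-3) = (6 + T)*(-⅓) = -2 - T/3)
H = 0
D(Y) = -Y (D(Y) = 0 - Y = -Y)
(-13 + W(-2)*(-110)) + D(182) = (-13 + (-2 - ⅓*(-2))*(-110)) - 1*182 = (-13 + (-2 + ⅔)*(-110)) - 182 = (-13 - 4/3*(-110)) - 182 = (-13 + 440/3) - 182 = 401/3 - 182 = -145/3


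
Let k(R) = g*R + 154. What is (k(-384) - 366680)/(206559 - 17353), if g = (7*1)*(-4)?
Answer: -177887/94603 ≈ -1.8804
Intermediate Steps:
g = -28 (g = 7*(-4) = -28)
k(R) = 154 - 28*R (k(R) = -28*R + 154 = 154 - 28*R)
(k(-384) - 366680)/(206559 - 17353) = ((154 - 28*(-384)) - 366680)/(206559 - 17353) = ((154 + 10752) - 366680)/189206 = (10906 - 366680)*(1/189206) = -355774*1/189206 = -177887/94603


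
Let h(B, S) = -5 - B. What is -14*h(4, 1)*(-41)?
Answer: -5166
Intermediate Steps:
-14*h(4, 1)*(-41) = -14*(-5 - 1*4)*(-41) = -14*(-5 - 4)*(-41) = -14*(-9)*(-41) = 126*(-41) = -5166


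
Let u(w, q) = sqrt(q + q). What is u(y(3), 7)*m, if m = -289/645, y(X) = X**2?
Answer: -289*sqrt(14)/645 ≈ -1.6765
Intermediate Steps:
u(w, q) = sqrt(2)*sqrt(q) (u(w, q) = sqrt(2*q) = sqrt(2)*sqrt(q))
m = -289/645 (m = -289*1/645 = -289/645 ≈ -0.44806)
u(y(3), 7)*m = (sqrt(2)*sqrt(7))*(-289/645) = sqrt(14)*(-289/645) = -289*sqrt(14)/645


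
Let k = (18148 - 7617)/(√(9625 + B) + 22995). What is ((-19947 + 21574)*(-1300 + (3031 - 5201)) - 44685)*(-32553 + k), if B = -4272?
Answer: 97946343377199716625/528764672 + 59925339125*√5353/528764672 ≈ 1.8524e+11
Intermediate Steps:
k = 10531/(22995 + √5353) (k = (18148 - 7617)/(√(9625 - 4272) + 22995) = 10531/(√5353 + 22995) = 10531/(22995 + √5353) ≈ 0.45652)
((-19947 + 21574)*(-1300 + (3031 - 5201)) - 44685)*(-32553 + k) = ((-19947 + 21574)*(-1300 + (3031 - 5201)) - 44685)*(-32553 + (242160345/528764672 - 10531*√5353/528764672)) = (1627*(-1300 - 2170) - 44685)*(-17212634207271/528764672 - 10531*√5353/528764672) = (1627*(-3470) - 44685)*(-17212634207271/528764672 - 10531*√5353/528764672) = (-5645690 - 44685)*(-17212634207271/528764672 - 10531*√5353/528764672) = -5690375*(-17212634207271/528764672 - 10531*√5353/528764672) = 97946343377199716625/528764672 + 59925339125*√5353/528764672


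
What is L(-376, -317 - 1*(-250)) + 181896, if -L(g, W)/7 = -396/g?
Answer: 17097531/94 ≈ 1.8189e+5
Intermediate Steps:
L(g, W) = 2772/g (L(g, W) = -(-2772)/g = 2772/g)
L(-376, -317 - 1*(-250)) + 181896 = 2772/(-376) + 181896 = 2772*(-1/376) + 181896 = -693/94 + 181896 = 17097531/94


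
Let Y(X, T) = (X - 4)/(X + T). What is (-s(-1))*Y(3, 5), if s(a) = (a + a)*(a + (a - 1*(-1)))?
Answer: ¼ ≈ 0.25000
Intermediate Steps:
Y(X, T) = (-4 + X)/(T + X)
s(a) = 2*a*(1 + 2*a) (s(a) = (2*a)*(a + (a + 1)) = (2*a)*(a + (1 + a)) = (2*a)*(1 + 2*a) = 2*a*(1 + 2*a))
(-s(-1))*Y(3, 5) = (-2*(-1)*(1 + 2*(-1)))*((-4 + 3)/(5 + 3)) = (-2*(-1)*(1 - 2))*(-1/8) = (-2*(-1)*(-1))*((⅛)*(-1)) = -1*2*(-⅛) = -2*(-⅛) = ¼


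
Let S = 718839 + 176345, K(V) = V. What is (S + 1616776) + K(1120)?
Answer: 2513080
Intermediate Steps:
S = 895184
(S + 1616776) + K(1120) = (895184 + 1616776) + 1120 = 2511960 + 1120 = 2513080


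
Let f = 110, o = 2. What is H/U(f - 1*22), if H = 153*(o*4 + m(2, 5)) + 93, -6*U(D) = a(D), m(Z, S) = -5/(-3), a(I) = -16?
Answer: 1179/2 ≈ 589.50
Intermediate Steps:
m(Z, S) = 5/3 (m(Z, S) = -5*(-1/3) = 5/3)
U(D) = 8/3 (U(D) = -1/6*(-16) = 8/3)
H = 1572 (H = 153*(2*4 + 5/3) + 93 = 153*(8 + 5/3) + 93 = 153*(29/3) + 93 = 1479 + 93 = 1572)
H/U(f - 1*22) = 1572/(8/3) = 1572*(3/8) = 1179/2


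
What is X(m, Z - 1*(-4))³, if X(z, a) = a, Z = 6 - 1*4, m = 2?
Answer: 216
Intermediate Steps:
Z = 2 (Z = 6 - 4 = 2)
X(m, Z - 1*(-4))³ = (2 - 1*(-4))³ = (2 + 4)³ = 6³ = 216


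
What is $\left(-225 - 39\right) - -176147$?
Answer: $175883$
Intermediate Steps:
$\left(-225 - 39\right) - -176147 = -264 + 176147 = 175883$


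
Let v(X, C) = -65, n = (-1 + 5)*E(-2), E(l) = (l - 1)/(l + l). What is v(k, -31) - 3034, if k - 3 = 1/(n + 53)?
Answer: -3099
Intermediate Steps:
E(l) = (-1 + l)/(2*l) (E(l) = (-1 + l)/((2*l)) = (-1 + l)*(1/(2*l)) = (-1 + l)/(2*l))
n = 3 (n = (-1 + 5)*((½)*(-1 - 2)/(-2)) = 4*((½)*(-½)*(-3)) = 4*(¾) = 3)
k = 169/56 (k = 3 + 1/(3 + 53) = 3 + 1/56 = 169/56 ≈ 3.0179)
v(k, -31) - 3034 = -65 - 3034 = -3099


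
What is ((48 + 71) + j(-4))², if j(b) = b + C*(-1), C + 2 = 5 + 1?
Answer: 12321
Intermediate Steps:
C = 4 (C = -2 + (5 + 1) = -2 + 6 = 4)
j(b) = -4 + b (j(b) = b + 4*(-1) = b - 4 = -4 + b)
((48 + 71) + j(-4))² = ((48 + 71) + (-4 - 4))² = (119 - 8)² = 111² = 12321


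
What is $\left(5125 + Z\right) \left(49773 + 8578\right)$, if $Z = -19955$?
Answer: $-865345330$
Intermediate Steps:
$\left(5125 + Z\right) \left(49773 + 8578\right) = \left(5125 - 19955\right) \left(49773 + 8578\right) = \left(-14830\right) 58351 = -865345330$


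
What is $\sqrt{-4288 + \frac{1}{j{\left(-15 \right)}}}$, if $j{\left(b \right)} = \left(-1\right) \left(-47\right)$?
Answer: $\frac{i \sqrt{9472145}}{47} \approx 65.483 i$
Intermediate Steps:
$j{\left(b \right)} = 47$
$\sqrt{-4288 + \frac{1}{j{\left(-15 \right)}}} = \sqrt{-4288 + \frac{1}{47}} = \sqrt{- \frac{201535}{47}} = \frac{i \sqrt{9472145}}{47}$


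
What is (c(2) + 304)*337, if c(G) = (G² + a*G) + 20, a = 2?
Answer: 111884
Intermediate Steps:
c(G) = 20 + G² + 2*G (c(G) = (G² + 2*G) + 20 = 20 + G² + 2*G)
(c(2) + 304)*337 = ((20 + 2² + 2*2) + 304)*337 = ((20 + 4 + 4) + 304)*337 = (28 + 304)*337 = 332*337 = 111884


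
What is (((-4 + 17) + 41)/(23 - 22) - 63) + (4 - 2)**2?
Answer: -5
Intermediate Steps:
(((-4 + 17) + 41)/(23 - 22) - 63) + (4 - 2)**2 = ((13 + 41)/1 - 63) + 2**2 = (54*1 - 63) + 4 = (54 - 63) + 4 = -9 + 4 = -5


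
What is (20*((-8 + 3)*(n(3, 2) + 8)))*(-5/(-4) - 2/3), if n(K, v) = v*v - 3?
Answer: -525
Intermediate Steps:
n(K, v) = -3 + v² (n(K, v) = v² - 3 = -3 + v²)
(20*((-8 + 3)*(n(3, 2) + 8)))*(-5/(-4) - 2/3) = (20*((-8 + 3)*((-3 + 2²) + 8)))*(-5/(-4) - 2/3) = (20*(-5*((-3 + 4) + 8)))*(-5*(-¼) - 2*⅓) = (20*(-5*(1 + 8)))*(5/4 - ⅔) = (20*(-5*9))*(7/12) = (20*(-45))*(7/12) = -900*7/12 = -525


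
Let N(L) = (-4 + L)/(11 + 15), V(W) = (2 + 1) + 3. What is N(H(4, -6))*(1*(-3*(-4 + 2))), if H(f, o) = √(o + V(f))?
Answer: -12/13 ≈ -0.92308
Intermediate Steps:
V(W) = 6 (V(W) = 3 + 3 = 6)
H(f, o) = √(6 + o) (H(f, o) = √(o + 6) = √(6 + o))
N(L) = -2/13 + L/26 (N(L) = (-4 + L)/26 = (-4 + L)*(1/26) = -2/13 + L/26)
N(H(4, -6))*(1*(-3*(-4 + 2))) = (-2/13 + √(6 - 6)/26)*(1*(-3*(-4 + 2))) = (-2/13 + √0/26)*(1*(-3*(-2))) = (-2/13 + (1/26)*0)*(1*6) = (-2/13 + 0)*6 = -2/13*6 = -12/13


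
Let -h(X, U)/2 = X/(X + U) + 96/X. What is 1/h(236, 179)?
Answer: -24485/47768 ≈ -0.51258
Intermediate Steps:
h(X, U) = -192/X - 2*X/(U + X) (h(X, U) = -2*(X/(X + U) + 96/X) = -2*(X/(U + X) + 96/X) = -2*(96/X + X/(U + X)) = -192/X - 2*X/(U + X))
1/h(236, 179) = 1/(2*(-1*236² - 96*179 - 96*236)/(236*(179 + 236))) = 1/(2*(1/236)*(-1*55696 - 17184 - 22656)/415) = 1/(2*(1/236)*(1/415)*(-55696 - 17184 - 22656)) = 1/(2*(1/236)*(1/415)*(-95536)) = 1/(-47768/24485) = -24485/47768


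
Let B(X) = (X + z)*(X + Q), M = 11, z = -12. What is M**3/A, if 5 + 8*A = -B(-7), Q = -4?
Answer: -5324/107 ≈ -49.757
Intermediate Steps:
B(X) = (-12 + X)*(-4 + X) (B(X) = (X - 12)*(X - 4) = (-12 + X)*(-4 + X))
A = -107/4 (A = -5/8 + (-(48 + (-7)**2 - 16*(-7)))/8 = -5/8 + (-(48 + 49 + 112))/8 = -5/8 + (-1*209)/8 = -5/8 + (1/8)*(-209) = -5/8 - 209/8 = -107/4 ≈ -26.750)
M**3/A = 11**3/(-107/4) = 1331*(-4/107) = -5324/107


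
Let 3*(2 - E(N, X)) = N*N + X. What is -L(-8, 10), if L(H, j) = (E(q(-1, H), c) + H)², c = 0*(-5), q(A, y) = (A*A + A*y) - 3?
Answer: -324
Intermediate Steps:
q(A, y) = -3 + A² + A*y (q(A, y) = (A² + A*y) - 3 = -3 + A² + A*y)
c = 0
E(N, X) = 2 - X/3 - N²/3 (E(N, X) = 2 - (N*N + X)/3 = 2 - (N² + X)/3 = 2 - (X + N²)/3 = 2 + (-X/3 - N²/3) = 2 - X/3 - N²/3)
L(H, j) = (2 + H - (-2 - H)²/3)² (L(H, j) = ((2 - ⅓*0 - (-3 + (-1)² - H)²/3) + H)² = ((2 + 0 - (-3 + 1 - H)²/3) + H)² = ((2 + 0 - (-2 - H)²/3) + H)² = ((2 - (-2 - H)²/3) + H)² = (2 + H - (-2 - H)²/3)²)
-L(-8, 10) = -(6 - (2 - 8)² + 3*(-8))²/9 = -(6 - 1*(-6)² - 24)²/9 = -(6 - 1*36 - 24)²/9 = -(6 - 36 - 24)²/9 = -(-54)²/9 = -2916/9 = -1*324 = -324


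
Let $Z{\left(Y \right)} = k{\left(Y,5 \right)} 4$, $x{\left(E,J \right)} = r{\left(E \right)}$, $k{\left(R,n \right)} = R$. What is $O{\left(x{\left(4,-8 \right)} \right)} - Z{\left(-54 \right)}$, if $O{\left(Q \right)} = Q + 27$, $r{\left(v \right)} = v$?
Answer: $247$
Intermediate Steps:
$x{\left(E,J \right)} = E$
$O{\left(Q \right)} = 27 + Q$
$Z{\left(Y \right)} = 4 Y$ ($Z{\left(Y \right)} = Y 4 = 4 Y$)
$O{\left(x{\left(4,-8 \right)} \right)} - Z{\left(-54 \right)} = \left(27 + 4\right) - 4 \left(-54\right) = 31 - -216 = 31 + 216 = 247$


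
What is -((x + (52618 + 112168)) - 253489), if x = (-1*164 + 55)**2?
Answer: 76822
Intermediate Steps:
x = 11881 (x = (-164 + 55)**2 = (-109)**2 = 11881)
-((x + (52618 + 112168)) - 253489) = -((11881 + (52618 + 112168)) - 253489) = -((11881 + 164786) - 253489) = -(176667 - 253489) = -1*(-76822) = 76822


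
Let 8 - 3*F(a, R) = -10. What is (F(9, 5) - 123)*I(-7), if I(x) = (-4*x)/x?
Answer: 468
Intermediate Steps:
I(x) = -4
F(a, R) = 6 (F(a, R) = 8/3 - ⅓*(-10) = 8/3 + 10/3 = 6)
(F(9, 5) - 123)*I(-7) = (6 - 123)*(-4) = -117*(-4) = 468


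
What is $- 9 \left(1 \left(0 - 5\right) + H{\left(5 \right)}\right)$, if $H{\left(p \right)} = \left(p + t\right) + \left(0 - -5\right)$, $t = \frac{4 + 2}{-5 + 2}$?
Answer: $-27$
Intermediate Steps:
$t = -2$ ($t = \frac{6}{-3} = 6 \left(- \frac{1}{3}\right) = -2$)
$H{\left(p \right)} = 3 + p$ ($H{\left(p \right)} = \left(p - 2\right) + \left(0 - -5\right) = \left(-2 + p\right) + \left(0 + 5\right) = \left(-2 + p\right) + 5 = 3 + p$)
$- 9 \left(1 \left(0 - 5\right) + H{\left(5 \right)}\right) = - 9 \left(1 \left(0 - 5\right) + \left(3 + 5\right)\right) = - 9 \left(1 \left(-5\right) + 8\right) = - 9 \left(-5 + 8\right) = \left(-9\right) 3 = -27$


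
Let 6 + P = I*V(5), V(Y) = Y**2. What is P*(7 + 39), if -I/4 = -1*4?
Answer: 18124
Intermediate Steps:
I = 16 (I = -(-4)*4 = -4*(-4) = 16)
P = 394 (P = -6 + 16*5**2 = -6 + 16*25 = -6 + 400 = 394)
P*(7 + 39) = 394*(7 + 39) = 394*46 = 18124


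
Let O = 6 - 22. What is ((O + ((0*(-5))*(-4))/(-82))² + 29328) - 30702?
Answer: -1118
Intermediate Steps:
O = -16
((O + ((0*(-5))*(-4))/(-82))² + 29328) - 30702 = ((-16 + ((0*(-5))*(-4))/(-82))² + 29328) - 30702 = ((-16 + (0*(-4))*(-1/82))² + 29328) - 30702 = ((-16 + 0*(-1/82))² + 29328) - 30702 = ((-16 + 0)² + 29328) - 30702 = ((-16)² + 29328) - 30702 = (256 + 29328) - 30702 = 29584 - 30702 = -1118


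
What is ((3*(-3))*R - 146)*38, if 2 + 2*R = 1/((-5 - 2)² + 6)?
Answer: -286501/55 ≈ -5209.1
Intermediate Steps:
R = -109/110 (R = -1 + 1/(2*((-5 - 2)² + 6)) = -1 + 1/(2*((-7)² + 6)) = -1 + 1/(2*(49 + 6)) = -1 + (½)/55 = -1 + (½)*(1/55) = -1 + 1/110 = -109/110 ≈ -0.99091)
((3*(-3))*R - 146)*38 = ((3*(-3))*(-109/110) - 146)*38 = (-9*(-109/110) - 146)*38 = (981/110 - 146)*38 = -15079/110*38 = -286501/55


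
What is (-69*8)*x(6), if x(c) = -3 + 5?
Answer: -1104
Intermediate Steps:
x(c) = 2
(-69*8)*x(6) = -69*8*2 = -552*2 = -1104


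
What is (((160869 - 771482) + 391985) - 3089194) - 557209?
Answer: -3865031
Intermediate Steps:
(((160869 - 771482) + 391985) - 3089194) - 557209 = ((-610613 + 391985) - 3089194) - 557209 = (-218628 - 3089194) - 557209 = -3307822 - 557209 = -3865031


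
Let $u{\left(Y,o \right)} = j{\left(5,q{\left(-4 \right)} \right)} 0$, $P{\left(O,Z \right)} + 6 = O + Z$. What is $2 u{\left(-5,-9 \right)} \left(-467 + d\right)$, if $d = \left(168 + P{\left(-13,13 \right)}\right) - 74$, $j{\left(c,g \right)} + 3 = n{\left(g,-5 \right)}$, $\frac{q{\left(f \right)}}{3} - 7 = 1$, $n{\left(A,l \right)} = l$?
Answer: $0$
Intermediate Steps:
$q{\left(f \right)} = 24$ ($q{\left(f \right)} = 21 + 3 \cdot 1 = 21 + 3 = 24$)
$P{\left(O,Z \right)} = -6 + O + Z$ ($P{\left(O,Z \right)} = -6 + \left(O + Z\right) = -6 + O + Z$)
$j{\left(c,g \right)} = -8$ ($j{\left(c,g \right)} = -3 - 5 = -8$)
$d = 88$ ($d = \left(168 - 6\right) - 74 = 162 - 74 = 88$)
$u{\left(Y,o \right)} = 0$ ($u{\left(Y,o \right)} = \left(-8\right) 0 = 0$)
$2 u{\left(-5,-9 \right)} \left(-467 + d\right) = 2 \cdot 0 \left(-467 + 88\right) = 0 \left(-379\right) = 0$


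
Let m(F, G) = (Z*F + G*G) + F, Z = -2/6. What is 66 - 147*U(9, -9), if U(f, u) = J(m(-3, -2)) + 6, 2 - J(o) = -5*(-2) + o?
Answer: 654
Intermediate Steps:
Z = -⅓ (Z = -2*⅙ = -⅓ ≈ -0.33333)
m(F, G) = G² + 2*F/3 (m(F, G) = (-F/3 + G*G) + F = (-F/3 + G²) + F = (G² - F/3) + F = G² + 2*F/3)
J(o) = -8 - o (J(o) = 2 - (-5*(-2) + o) = 2 - (10 + o) = 2 + (-10 - o) = -8 - o)
U(f, u) = -4 (U(f, u) = (-8 - ((-2)² + (⅔)*(-3))) + 6 = (-8 - (4 - 2)) + 6 = (-8 - 1*2) + 6 = (-8 - 2) + 6 = -10 + 6 = -4)
66 - 147*U(9, -9) = 66 - 147*(-4) = 66 + 588 = 654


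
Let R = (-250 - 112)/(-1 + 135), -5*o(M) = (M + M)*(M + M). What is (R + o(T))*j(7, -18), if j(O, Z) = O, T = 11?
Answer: -233331/335 ≈ -696.51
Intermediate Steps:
o(M) = -4*M²/5 (o(M) = -(M + M)*(M + M)/5 = -2*M*2*M/5 = -4*M²/5)
R = -181/67 (R = -362/134 = -362*1/134 = -181/67 ≈ -2.7015)
(R + o(T))*j(7, -18) = (-181/67 - ⅘*11²)*7 = (-181/67 - ⅘*121)*7 = (-181/67 - 484/5)*7 = -33333/335*7 = -233331/335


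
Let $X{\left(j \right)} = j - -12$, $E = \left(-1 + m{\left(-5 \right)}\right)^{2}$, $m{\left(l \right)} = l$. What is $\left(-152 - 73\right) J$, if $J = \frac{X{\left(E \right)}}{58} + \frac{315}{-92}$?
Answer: $\frac{1558575}{2668} \approx 584.17$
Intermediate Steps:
$E = 36$ ($E = \left(-1 - 5\right)^{2} = \left(-6\right)^{2} = 36$)
$X{\left(j \right)} = 12 + j$ ($X{\left(j \right)} = j + 12 = 12 + j$)
$J = - \frac{6927}{2668}$ ($J = \frac{12 + 36}{58} + \frac{315}{-92} = 48 \cdot \frac{1}{58} + 315 \left(- \frac{1}{92}\right) = \frac{24}{29} - \frac{315}{92} = - \frac{6927}{2668} \approx -2.5963$)
$\left(-152 - 73\right) J = \left(-152 - 73\right) \left(- \frac{6927}{2668}\right) = \left(-225\right) \left(- \frac{6927}{2668}\right) = \frac{1558575}{2668}$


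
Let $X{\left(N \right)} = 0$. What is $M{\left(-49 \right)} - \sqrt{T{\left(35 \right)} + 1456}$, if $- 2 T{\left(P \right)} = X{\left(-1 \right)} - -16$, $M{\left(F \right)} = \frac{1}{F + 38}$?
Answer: $- \frac{1}{11} - 2 \sqrt{362} \approx -38.143$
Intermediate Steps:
$M{\left(F \right)} = \frac{1}{38 + F}$
$T{\left(P \right)} = -8$ ($T{\left(P \right)} = - \frac{0 - -16}{2} = - \frac{0 + 16}{2} = \left(- \frac{1}{2}\right) 16 = -8$)
$M{\left(-49 \right)} - \sqrt{T{\left(35 \right)} + 1456} = \frac{1}{38 - 49} - \sqrt{-8 + 1456} = \frac{1}{-11} - \sqrt{1448} = - \frac{1}{11} - 2 \sqrt{362}$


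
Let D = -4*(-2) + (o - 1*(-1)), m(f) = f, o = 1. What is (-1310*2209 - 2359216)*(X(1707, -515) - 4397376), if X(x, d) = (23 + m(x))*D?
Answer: 23008565508456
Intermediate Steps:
D = 10 (D = -4*(-2) + (1 - 1*(-1)) = 8 + (1 + 1) = 8 + 2 = 10)
X(x, d) = 230 + 10*x (X(x, d) = (23 + x)*10 = 230 + 10*x)
(-1310*2209 - 2359216)*(X(1707, -515) - 4397376) = (-1310*2209 - 2359216)*((230 + 10*1707) - 4397376) = (-2893790 - 2359216)*((230 + 17070) - 4397376) = -5253006*(17300 - 4397376) = -5253006*(-4380076) = 23008565508456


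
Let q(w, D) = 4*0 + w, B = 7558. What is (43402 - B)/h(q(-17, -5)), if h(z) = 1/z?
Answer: -609348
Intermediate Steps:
q(w, D) = w (q(w, D) = 0 + w = w)
(43402 - B)/h(q(-17, -5)) = (43402 - 1*7558)/(1/(-17)) = (43402 - 7558)/(-1/17) = 35844*(-17) = -609348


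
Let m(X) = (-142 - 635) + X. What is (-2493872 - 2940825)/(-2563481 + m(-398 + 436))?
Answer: 5434697/2564220 ≈ 2.1194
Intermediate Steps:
m(X) = -777 + X
(-2493872 - 2940825)/(-2563481 + m(-398 + 436)) = (-2493872 - 2940825)/(-2563481 + (-777 + (-398 + 436))) = -5434697/(-2563481 + (-777 + 38)) = -5434697/(-2563481 - 739) = -5434697/(-2564220) = -5434697*(-1/2564220) = 5434697/2564220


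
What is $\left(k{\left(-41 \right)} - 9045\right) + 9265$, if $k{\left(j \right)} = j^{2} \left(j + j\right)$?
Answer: $-137622$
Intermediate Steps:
$k{\left(j \right)} = 2 j^{3}$ ($k{\left(j \right)} = j^{2} \cdot 2 j = 2 j^{3}$)
$\left(k{\left(-41 \right)} - 9045\right) + 9265 = \left(2 \left(-41\right)^{3} - 9045\right) + 9265 = \left(2 \left(-68921\right) - 9045\right) + 9265 = \left(-137842 - 9045\right) + 9265 = -146887 + 9265 = -137622$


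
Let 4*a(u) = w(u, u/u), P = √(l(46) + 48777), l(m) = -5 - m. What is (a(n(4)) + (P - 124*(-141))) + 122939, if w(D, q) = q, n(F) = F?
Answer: 561693/4 + 3*√5414 ≈ 1.4064e+5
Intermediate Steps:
P = 3*√5414 (P = √((-5 - 1*46) + 48777) = √((-5 - 46) + 48777) = √(-51 + 48777) = √48726 = 3*√5414 ≈ 220.74)
a(u) = ¼ (a(u) = (u/u)/4 = (¼)*1 = ¼)
(a(n(4)) + (P - 124*(-141))) + 122939 = (¼ + (3*√5414 - 124*(-141))) + 122939 = (¼ + (3*√5414 + 17484)) + 122939 = (¼ + (17484 + 3*√5414)) + 122939 = (69937/4 + 3*√5414) + 122939 = 561693/4 + 3*√5414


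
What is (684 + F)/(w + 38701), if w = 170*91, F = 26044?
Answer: 2056/4167 ≈ 0.49340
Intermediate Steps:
w = 15470
(684 + F)/(w + 38701) = (684 + 26044)/(15470 + 38701) = 26728/54171 = 26728*(1/54171) = 2056/4167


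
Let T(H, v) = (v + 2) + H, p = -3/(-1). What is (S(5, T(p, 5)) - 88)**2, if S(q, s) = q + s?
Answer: 5329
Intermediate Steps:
p = 3 (p = -3*(-1) = 3)
T(H, v) = 2 + H + v (T(H, v) = (2 + v) + H = 2 + H + v)
(S(5, T(p, 5)) - 88)**2 = ((5 + (2 + 3 + 5)) - 88)**2 = ((5 + 10) - 88)**2 = (15 - 88)**2 = (-73)**2 = 5329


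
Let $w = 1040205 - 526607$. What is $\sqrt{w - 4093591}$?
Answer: $3 i \sqrt{397777} \approx 1892.1 i$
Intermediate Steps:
$w = 513598$
$\sqrt{w - 4093591} = \sqrt{513598 - 4093591} = \sqrt{-3579993} = 3 i \sqrt{397777}$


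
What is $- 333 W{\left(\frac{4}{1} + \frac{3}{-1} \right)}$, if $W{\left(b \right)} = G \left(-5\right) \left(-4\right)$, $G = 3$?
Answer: $-19980$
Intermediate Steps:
$W{\left(b \right)} = 60$ ($W{\left(b \right)} = 3 \left(-5\right) \left(-4\right) = \left(-15\right) \left(-4\right) = 60$)
$- 333 W{\left(\frac{4}{1} + \frac{3}{-1} \right)} = \left(-333\right) 60 = -19980$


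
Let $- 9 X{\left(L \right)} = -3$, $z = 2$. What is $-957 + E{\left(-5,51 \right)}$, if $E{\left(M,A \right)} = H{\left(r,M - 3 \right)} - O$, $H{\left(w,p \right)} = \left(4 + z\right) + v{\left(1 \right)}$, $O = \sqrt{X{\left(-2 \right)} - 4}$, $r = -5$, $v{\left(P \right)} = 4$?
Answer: $-947 - \frac{i \sqrt{33}}{3} \approx -947.0 - 1.9149 i$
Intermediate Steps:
$X{\left(L \right)} = \frac{1}{3}$ ($X{\left(L \right)} = \left(- \frac{1}{9}\right) \left(-3\right) = \frac{1}{3}$)
$O = \frac{i \sqrt{33}}{3}$ ($O = \sqrt{\frac{1}{3} - 4} = \sqrt{- \frac{11}{3}} = \frac{i \sqrt{33}}{3} \approx 1.9149 i$)
$H{\left(w,p \right)} = 10$ ($H{\left(w,p \right)} = \left(4 + 2\right) + 4 = 6 + 4 = 10$)
$E{\left(M,A \right)} = 10 - \frac{i \sqrt{33}}{3}$
$-957 + E{\left(-5,51 \right)} = -957 + \left(10 - \frac{i \sqrt{33}}{3}\right) = -947 - \frac{i \sqrt{33}}{3}$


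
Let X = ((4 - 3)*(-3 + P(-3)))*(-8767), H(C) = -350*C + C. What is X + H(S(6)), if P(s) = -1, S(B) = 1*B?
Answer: 32974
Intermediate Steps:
S(B) = B
H(C) = -349*C
X = 35068 (X = ((4 - 3)*(-3 - 1))*(-8767) = (1*(-4))*(-8767) = -4*(-8767) = 35068)
X + H(S(6)) = 35068 - 349*6 = 35068 - 2094 = 32974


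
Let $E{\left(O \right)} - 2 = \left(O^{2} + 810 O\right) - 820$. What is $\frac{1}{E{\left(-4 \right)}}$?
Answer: $- \frac{1}{4042} \approx -0.0002474$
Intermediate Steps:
$E{\left(O \right)} = -818 + O^{2} + 810 O$ ($E{\left(O \right)} = 2 - \left(820 - O^{2} - 810 O\right) = 2 + \left(-820 + O^{2} + 810 O\right) = -818 + O^{2} + 810 O$)
$\frac{1}{E{\left(-4 \right)}} = \frac{1}{-818 + \left(-4\right)^{2} + 810 \left(-4\right)} = \frac{1}{-818 + 16 - 3240} = \frac{1}{-4042} = - \frac{1}{4042}$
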